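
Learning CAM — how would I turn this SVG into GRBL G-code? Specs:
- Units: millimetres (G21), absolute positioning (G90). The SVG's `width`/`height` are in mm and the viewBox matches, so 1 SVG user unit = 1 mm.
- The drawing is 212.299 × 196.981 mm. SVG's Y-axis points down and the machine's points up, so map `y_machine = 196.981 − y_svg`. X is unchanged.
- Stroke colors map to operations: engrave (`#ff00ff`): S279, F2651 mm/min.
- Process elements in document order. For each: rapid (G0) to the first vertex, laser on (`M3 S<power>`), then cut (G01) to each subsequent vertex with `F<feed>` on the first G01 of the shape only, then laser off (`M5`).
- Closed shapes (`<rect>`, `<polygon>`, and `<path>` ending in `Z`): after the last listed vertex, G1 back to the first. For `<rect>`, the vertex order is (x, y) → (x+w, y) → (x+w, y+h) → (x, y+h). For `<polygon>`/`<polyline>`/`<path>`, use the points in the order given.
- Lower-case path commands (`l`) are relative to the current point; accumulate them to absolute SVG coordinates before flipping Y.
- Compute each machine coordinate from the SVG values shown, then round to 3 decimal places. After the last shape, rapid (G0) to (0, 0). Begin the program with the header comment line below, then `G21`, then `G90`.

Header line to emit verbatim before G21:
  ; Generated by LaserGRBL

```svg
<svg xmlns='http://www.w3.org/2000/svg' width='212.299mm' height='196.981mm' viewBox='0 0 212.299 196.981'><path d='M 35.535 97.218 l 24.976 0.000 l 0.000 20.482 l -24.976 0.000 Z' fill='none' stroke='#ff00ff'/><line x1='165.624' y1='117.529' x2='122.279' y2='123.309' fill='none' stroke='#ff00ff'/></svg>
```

1 u = 1 mm; y_m = 196.981 − y.

[1] `<path>` rectangle, #ff00ff→engrave S279 F2651: (35.535,99.763) → (60.511,99.763) → (60.511,79.281) → (35.535,79.281) → (35.535,99.763) (closed)

[2] `<line>` line segment, #ff00ff→engrave S279 F2651: (165.624,79.452) → (122.279,73.672)

; Generated by LaserGRBL
G21
G90
G0 X35.535 Y99.763
M3 S279
G01 X60.511 Y99.763 F2651
G01 X60.511 Y79.281
G01 X35.535 Y79.281
G01 X35.535 Y99.763
M5
G0 X165.624 Y79.452
M3 S279
G01 X122.279 Y73.672 F2651
M5
G0 X0.000 Y0.000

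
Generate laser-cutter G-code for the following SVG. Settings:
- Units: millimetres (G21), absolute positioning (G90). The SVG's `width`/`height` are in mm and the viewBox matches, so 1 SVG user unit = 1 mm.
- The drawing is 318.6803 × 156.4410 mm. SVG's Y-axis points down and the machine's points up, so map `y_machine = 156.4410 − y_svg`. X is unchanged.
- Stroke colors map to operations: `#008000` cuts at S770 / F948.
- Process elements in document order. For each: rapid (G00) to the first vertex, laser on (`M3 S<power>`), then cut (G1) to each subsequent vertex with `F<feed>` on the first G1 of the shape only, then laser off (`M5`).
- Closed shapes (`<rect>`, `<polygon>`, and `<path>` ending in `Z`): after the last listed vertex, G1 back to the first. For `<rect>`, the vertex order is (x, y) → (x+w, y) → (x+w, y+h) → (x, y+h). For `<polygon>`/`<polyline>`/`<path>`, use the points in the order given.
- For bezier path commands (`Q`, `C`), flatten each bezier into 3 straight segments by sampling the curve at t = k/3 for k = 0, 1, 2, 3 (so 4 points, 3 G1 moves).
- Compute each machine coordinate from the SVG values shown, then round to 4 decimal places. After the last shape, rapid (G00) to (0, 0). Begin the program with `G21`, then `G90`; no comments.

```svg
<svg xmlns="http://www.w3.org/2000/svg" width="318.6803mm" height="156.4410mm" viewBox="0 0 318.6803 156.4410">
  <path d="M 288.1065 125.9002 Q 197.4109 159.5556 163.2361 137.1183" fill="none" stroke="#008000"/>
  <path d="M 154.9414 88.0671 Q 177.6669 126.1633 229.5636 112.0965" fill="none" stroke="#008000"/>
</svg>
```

G21
G90
G00 X288.1065 Y30.5408
M3 S770
G1 X233.9229 Y14.3364 F948
G1 X192.2994 Y10.5970
G1 X163.2361 Y19.3227
M5
G00 X154.9414 Y68.3739
M3 S770
G1 X173.3330 Y48.7723 F948
G1 X198.2070 Y40.7625
G1 X229.5636 Y44.3445
M5
G00 X0.0000 Y0.0000

Since the viewBox matches the mm dimensions, user units are millimetres directly. The only transform is the Y-flip y_m = 156.4410 − y_svg.

Shape 1 is a quadratic bezier drawn with `<path>`. Its stroke #008000 means cut at S770, F948. After flipping Y the toolpath is (288.1065,30.5408) → (233.9229,14.3364) → (192.2994,10.5970) → (163.2361,19.3227).

Shape 2 is a quadratic bezier drawn with `<path>`. Its stroke #008000 means cut at S770, F948. After flipping Y the toolpath is (154.9414,68.3739) → (173.3330,48.7723) → (198.2070,40.7625) → (229.5636,44.3445).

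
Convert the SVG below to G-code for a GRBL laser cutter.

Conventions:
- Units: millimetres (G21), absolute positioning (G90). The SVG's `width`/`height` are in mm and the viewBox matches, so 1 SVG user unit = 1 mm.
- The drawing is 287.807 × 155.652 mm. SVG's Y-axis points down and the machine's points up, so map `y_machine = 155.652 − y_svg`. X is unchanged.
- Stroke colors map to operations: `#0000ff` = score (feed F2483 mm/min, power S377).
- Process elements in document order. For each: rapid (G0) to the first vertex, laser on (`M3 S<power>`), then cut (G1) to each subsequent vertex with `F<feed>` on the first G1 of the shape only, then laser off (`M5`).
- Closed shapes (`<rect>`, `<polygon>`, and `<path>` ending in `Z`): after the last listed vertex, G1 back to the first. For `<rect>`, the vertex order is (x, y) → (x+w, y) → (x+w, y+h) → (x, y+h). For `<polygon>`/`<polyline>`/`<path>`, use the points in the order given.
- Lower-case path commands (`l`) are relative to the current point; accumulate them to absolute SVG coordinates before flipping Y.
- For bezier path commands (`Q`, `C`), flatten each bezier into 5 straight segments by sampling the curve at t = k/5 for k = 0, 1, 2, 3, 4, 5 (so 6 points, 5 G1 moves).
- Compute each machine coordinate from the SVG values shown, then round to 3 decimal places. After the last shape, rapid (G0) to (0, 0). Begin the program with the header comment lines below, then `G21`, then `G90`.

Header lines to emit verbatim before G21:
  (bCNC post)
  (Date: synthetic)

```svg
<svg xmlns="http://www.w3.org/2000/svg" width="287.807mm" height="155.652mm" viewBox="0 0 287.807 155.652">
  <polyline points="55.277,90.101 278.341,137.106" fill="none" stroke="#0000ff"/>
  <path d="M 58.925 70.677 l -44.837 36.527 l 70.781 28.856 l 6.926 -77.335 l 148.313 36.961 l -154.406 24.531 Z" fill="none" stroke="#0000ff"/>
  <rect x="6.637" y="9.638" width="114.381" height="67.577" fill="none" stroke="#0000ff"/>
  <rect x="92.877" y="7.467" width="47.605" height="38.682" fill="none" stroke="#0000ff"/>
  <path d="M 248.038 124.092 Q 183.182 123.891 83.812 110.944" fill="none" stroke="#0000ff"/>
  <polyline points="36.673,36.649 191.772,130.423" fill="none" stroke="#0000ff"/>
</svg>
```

(bCNC post)
(Date: synthetic)
G21
G90
G0 X55.277 Y65.551
M3 S377
G1 X278.341 Y18.546 F2483
M5
G0 X58.925 Y84.975
M3 S377
G1 X14.088 Y48.448 F2483
G1 X84.869 Y19.592
G1 X91.795 Y96.927
G1 X240.108 Y59.966
G1 X85.702 Y35.435
G1 X58.925 Y84.975
M5
G0 X6.637 Y146.014
M3 S377
G1 X121.018 Y146.014 F2483
G1 X121.018 Y78.437
G1 X6.637 Y78.437
G1 X6.637 Y146.014
M5
G0 X92.877 Y148.185
M3 S377
G1 X140.482 Y148.185 F2483
G1 X140.482 Y109.503
G1 X92.877 Y109.503
G1 X92.877 Y148.185
M5
G0 X248.038 Y31.560
M3 S377
G1 X220.715 Y32.150 F2483
G1 X190.631 Y33.760
G1 X157.786 Y36.390
G1 X122.179 Y40.039
G1 X83.812 Y44.708
M5
G0 X36.673 Y119.003
M3 S377
G1 X191.772 Y25.229 F2483
M5
G0 X0.000 Y0.000

viewBox `0 0 287.807 155.652` with mm width/height → 1 unit = 1 mm. Flip: y_m = 155.652 − y_svg.

**Shape 1** — `<polyline>` line segment, stroke `#0000ff` → score (S377, F2483). Machine vertices: (55.277,65.551) → (278.341,18.546). Open path.

**Shape 2** — `<path>` closed polygon, stroke `#0000ff` → score (S377, F2483). Machine vertices: (58.925,84.975) → (14.088,48.448) → (84.869,19.592) → (91.795,96.927) → (240.108,59.966) → (85.702,35.435) → (58.925,84.975). Closed: final G1 returns to the first vertex.

**Shape 3** — `<rect>` rectangle, stroke `#0000ff` → score (S377, F2483). Machine vertices: (6.637,146.014) → (121.018,146.014) → (121.018,78.437) → (6.637,78.437) → (6.637,146.014). Closed: final G1 returns to the first vertex.

**Shape 4** — `<rect>` rectangle, stroke `#0000ff` → score (S377, F2483). Machine vertices: (92.877,148.185) → (140.482,148.185) → (140.482,109.503) → (92.877,109.503) → (92.877,148.185). Closed: final G1 returns to the first vertex.

**Shape 5** — `<path>` quadratic bezier, stroke `#0000ff` → score (S377, F2483). Control points (SVG): P0=(248.038,124.092), P1=(183.182,123.891), P2=(83.812,110.944); sampled at t=k/5. Machine vertices: (248.038,31.560) → (220.715,32.150) → (190.631,33.760) → (157.786,36.390) → (122.179,40.039) → (83.812,44.708). Open path.

**Shape 6** — `<polyline>` line segment, stroke `#0000ff` → score (S377, F2483). Machine vertices: (36.673,119.003) → (191.772,25.229). Open path.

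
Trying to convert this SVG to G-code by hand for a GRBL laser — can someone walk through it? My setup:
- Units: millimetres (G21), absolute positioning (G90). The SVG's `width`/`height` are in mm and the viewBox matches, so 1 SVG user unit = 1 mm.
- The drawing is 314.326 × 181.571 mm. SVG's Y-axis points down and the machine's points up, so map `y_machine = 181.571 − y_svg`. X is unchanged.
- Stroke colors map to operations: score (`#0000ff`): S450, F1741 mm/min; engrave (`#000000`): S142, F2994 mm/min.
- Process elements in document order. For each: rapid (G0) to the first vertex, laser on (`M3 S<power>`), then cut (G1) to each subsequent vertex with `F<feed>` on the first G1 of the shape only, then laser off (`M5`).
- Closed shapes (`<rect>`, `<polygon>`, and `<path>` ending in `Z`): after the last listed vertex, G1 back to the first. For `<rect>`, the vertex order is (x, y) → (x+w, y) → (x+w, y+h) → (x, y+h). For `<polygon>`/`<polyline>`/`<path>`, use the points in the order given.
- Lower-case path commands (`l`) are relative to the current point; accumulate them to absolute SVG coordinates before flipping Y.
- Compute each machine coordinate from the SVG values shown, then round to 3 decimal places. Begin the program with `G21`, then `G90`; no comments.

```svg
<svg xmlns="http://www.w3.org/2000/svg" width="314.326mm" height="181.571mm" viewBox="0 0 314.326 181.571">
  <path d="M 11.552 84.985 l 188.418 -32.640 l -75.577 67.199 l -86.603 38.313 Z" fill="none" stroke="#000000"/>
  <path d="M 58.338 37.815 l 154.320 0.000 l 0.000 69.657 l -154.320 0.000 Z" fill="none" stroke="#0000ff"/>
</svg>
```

G21
G90
G0 X11.552 Y96.586
M3 S142
G1 X199.970 Y129.226 F2994
G1 X124.393 Y62.027
G1 X37.790 Y23.714
G1 X11.552 Y96.586
M5
G0 X58.338 Y143.756
M3 S450
G1 X212.658 Y143.756 F1741
G1 X212.658 Y74.099
G1 X58.338 Y74.099
G1 X58.338 Y143.756
M5

viewBox `0 0 314.326 181.571` with mm width/height → 1 unit = 1 mm. Flip: y_m = 181.571 − y_svg.

**Shape 1** — `<path>` closed polygon, stroke `#000000` → engrave (S142, F2994). Machine vertices: (11.552,96.586) → (199.970,129.226) → (124.393,62.027) → (37.790,23.714) → (11.552,96.586). Closed: final G1 returns to the first vertex.

**Shape 2** — `<path>` rectangle, stroke `#0000ff` → score (S450, F1741). Machine vertices: (58.338,143.756) → (212.658,143.756) → (212.658,74.099) → (58.338,74.099) → (58.338,143.756). Closed: final G1 returns to the first vertex.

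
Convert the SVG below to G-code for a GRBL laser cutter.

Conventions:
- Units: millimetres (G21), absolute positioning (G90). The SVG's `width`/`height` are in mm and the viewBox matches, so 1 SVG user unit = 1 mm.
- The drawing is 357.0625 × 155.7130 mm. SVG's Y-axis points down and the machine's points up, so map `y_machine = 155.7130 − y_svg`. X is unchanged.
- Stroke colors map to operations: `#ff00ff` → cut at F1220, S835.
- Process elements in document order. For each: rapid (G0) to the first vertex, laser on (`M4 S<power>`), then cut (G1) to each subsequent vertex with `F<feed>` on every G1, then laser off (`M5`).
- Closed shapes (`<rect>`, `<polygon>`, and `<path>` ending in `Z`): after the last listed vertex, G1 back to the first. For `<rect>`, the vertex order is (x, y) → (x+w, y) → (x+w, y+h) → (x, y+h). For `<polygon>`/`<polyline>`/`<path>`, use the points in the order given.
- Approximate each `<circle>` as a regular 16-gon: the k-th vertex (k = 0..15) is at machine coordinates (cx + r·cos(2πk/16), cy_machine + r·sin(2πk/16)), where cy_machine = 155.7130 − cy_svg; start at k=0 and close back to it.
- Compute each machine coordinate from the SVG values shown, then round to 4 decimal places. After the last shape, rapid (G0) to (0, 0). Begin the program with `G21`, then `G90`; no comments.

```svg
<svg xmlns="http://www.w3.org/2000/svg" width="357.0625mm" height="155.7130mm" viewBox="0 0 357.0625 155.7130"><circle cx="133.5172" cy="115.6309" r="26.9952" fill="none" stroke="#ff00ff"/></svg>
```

1 u = 1 mm; y_m = 155.7130 − y.

[1] `<circle>` circle, #ff00ff→cut S835 F1220: (160.5124,40.0821) → (158.4575,50.4127) → (152.6057,59.1706) → (143.8478,65.0224) → (133.5172,67.0773) → (123.1866,65.0224) → (114.4287,59.1706) → (108.5769,50.4127) → (106.5220,40.0821) → (108.5769,29.7515) → (114.4287,20.9936) → (123.1866,15.1418) → (133.5172,13.0869) → (143.8478,15.1418) → (152.6057,20.9936) → (158.4575,29.7515) → (160.5124,40.0821) (closed)

G21
G90
G0 X160.5124 Y40.0821
M4 S835
G1 X158.4575 Y50.4127 F1220
G1 X152.6057 Y59.1706 F1220
G1 X143.8478 Y65.0224 F1220
G1 X133.5172 Y67.0773 F1220
G1 X123.1866 Y65.0224 F1220
G1 X114.4287 Y59.1706 F1220
G1 X108.5769 Y50.4127 F1220
G1 X106.5220 Y40.0821 F1220
G1 X108.5769 Y29.7515 F1220
G1 X114.4287 Y20.9936 F1220
G1 X123.1866 Y15.1418 F1220
G1 X133.5172 Y13.0869 F1220
G1 X143.8478 Y15.1418 F1220
G1 X152.6057 Y20.9936 F1220
G1 X158.4575 Y29.7515 F1220
G1 X160.5124 Y40.0821 F1220
M5
G0 X0.0000 Y0.0000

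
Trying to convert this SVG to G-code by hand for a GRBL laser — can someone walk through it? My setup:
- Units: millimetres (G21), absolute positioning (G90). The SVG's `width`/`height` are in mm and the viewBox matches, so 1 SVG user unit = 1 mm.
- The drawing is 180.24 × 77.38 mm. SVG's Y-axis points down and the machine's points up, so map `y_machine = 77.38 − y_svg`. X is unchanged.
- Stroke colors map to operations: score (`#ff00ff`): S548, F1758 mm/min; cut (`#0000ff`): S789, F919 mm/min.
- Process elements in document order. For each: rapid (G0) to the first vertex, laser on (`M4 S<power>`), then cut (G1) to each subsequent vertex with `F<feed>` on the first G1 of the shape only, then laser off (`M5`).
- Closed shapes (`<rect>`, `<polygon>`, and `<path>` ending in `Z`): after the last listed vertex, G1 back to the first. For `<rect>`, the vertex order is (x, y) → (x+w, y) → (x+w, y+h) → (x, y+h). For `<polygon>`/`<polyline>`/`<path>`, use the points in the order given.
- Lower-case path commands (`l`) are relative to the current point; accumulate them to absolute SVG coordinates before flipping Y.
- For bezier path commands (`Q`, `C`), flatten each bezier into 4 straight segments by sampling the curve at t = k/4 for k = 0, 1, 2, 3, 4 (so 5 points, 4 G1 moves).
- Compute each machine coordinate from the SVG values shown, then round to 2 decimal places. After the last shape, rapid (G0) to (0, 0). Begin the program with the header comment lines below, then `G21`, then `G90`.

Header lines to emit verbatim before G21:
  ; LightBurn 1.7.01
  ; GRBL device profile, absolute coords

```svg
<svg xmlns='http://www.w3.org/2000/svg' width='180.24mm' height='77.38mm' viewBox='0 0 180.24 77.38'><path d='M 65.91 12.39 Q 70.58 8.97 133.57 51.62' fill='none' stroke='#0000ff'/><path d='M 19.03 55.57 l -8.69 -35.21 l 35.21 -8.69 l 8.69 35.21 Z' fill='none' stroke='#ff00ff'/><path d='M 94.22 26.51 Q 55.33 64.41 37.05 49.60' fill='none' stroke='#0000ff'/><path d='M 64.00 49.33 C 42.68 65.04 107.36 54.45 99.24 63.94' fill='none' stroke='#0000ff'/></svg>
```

1 u = 1 mm; y_m = 77.38 − y.

[1] `<path>` quadratic bezier, #0000ff→cut S789 F919: (65.91,64.99) → (71.89,63.82) → (85.16,56.89) → (105.72,44.21) → (133.57,25.76)

[2] `<path>` regular polygon, #ff00ff→score S548 F1758: (19.03,21.81) → (10.34,57.02) → (45.55,65.71) → (54.24,30.50) → (19.03,21.81) (closed)

[3] `<path>` quadratic bezier, #0000ff→cut S789 F919: (94.22,50.87) → (76.06,35.21) → (60.48,26.15) → (47.48,23.67) → (37.05,27.78)

[4] `<path>` cubic bezier, #0000ff→cut S789 F919: (64.00,28.05) → (61.65,20.47) → (76.67,18.41) → (94.16,17.52) → (99.24,13.44)

; LightBurn 1.7.01
; GRBL device profile, absolute coords
G21
G90
G0 X65.91 Y64.99
M4 S789
G1 X71.89 Y63.82 F919
G1 X85.16 Y56.89
G1 X105.72 Y44.21
G1 X133.57 Y25.76
M5
G0 X19.03 Y21.81
M4 S548
G1 X10.34 Y57.02 F1758
G1 X45.55 Y65.71
G1 X54.24 Y30.50
G1 X19.03 Y21.81
M5
G0 X94.22 Y50.87
M4 S789
G1 X76.06 Y35.21 F919
G1 X60.48 Y26.15
G1 X47.48 Y23.67
G1 X37.05 Y27.78
M5
G0 X64.00 Y28.05
M4 S789
G1 X61.65 Y20.47 F919
G1 X76.67 Y18.41
G1 X94.16 Y17.52
G1 X99.24 Y13.44
M5
G0 X0.00 Y0.00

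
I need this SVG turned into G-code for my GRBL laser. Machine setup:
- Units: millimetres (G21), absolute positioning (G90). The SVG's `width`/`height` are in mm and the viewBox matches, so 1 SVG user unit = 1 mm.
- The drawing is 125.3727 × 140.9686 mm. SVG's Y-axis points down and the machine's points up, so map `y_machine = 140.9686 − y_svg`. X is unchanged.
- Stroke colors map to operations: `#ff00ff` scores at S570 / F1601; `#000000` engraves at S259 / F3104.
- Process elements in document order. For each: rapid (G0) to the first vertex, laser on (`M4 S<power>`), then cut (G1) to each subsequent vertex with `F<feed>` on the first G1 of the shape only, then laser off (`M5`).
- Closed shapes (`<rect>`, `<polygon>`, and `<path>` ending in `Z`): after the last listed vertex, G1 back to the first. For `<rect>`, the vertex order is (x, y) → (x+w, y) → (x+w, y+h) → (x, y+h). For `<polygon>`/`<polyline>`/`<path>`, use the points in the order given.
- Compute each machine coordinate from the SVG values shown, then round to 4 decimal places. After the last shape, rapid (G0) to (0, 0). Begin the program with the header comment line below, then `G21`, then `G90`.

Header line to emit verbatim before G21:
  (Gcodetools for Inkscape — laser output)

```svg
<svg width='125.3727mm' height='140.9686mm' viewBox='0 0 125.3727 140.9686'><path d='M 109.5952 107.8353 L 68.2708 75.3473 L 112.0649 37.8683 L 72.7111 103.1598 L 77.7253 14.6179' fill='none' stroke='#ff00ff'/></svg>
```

(Gcodetools for Inkscape — laser output)
G21
G90
G0 X109.5952 Y33.1333
M4 S570
G1 X68.2708 Y65.6213 F1601
G1 X112.0649 Y103.1003
G1 X72.7111 Y37.8088
G1 X77.7253 Y126.3507
M5
G0 X0.0000 Y0.0000

Since the viewBox matches the mm dimensions, user units are millimetres directly. The only transform is the Y-flip y_m = 140.9686 − y_svg.

Shape 1 is a open polyline drawn with `<path>`. Its stroke #ff00ff means score at S570, F1601. After flipping Y the toolpath is (109.5952,33.1333) → (68.2708,65.6213) → (112.0649,103.1003) → (72.7111,37.8088) → (77.7253,126.3507).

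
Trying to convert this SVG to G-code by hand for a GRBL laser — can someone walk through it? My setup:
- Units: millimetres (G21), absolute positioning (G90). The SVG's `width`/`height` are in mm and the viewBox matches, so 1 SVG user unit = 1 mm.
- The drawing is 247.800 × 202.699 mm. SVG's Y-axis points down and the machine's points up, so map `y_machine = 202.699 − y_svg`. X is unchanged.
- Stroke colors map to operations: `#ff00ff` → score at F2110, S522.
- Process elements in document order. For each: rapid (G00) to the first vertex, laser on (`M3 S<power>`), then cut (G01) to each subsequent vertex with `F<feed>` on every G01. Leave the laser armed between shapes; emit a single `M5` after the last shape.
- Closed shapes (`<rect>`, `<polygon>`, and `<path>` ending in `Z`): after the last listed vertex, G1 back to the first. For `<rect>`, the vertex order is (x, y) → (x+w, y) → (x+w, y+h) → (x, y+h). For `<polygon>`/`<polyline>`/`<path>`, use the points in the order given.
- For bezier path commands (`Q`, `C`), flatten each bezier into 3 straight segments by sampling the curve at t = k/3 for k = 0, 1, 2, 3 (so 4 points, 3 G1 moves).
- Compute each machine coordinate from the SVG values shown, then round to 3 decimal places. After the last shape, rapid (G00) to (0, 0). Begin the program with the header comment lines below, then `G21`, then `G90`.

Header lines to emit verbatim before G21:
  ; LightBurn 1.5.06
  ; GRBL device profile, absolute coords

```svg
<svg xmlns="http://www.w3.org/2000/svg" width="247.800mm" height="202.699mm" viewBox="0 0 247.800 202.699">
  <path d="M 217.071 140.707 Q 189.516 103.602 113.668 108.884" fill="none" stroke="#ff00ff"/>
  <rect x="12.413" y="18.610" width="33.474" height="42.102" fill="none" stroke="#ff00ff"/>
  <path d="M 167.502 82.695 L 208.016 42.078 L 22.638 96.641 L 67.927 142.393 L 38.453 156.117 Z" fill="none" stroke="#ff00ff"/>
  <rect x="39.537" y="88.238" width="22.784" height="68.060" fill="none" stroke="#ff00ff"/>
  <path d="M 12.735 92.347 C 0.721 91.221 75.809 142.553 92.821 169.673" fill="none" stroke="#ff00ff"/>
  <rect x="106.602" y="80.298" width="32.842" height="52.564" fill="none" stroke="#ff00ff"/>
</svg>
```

Since the viewBox matches the mm dimensions, user units are millimetres directly. The only transform is the Y-flip y_m = 202.699 − y_svg.

Shape 1 is a quadratic bezier drawn with `<path>`. Its stroke #ff00ff means score at S522, F2110. After flipping Y the toolpath is (217.071,61.992) → (193.335,82.019) → (158.867,92.627) → (113.668,93.815).

Shape 2 is a rectangle drawn with `<rect>`. Its stroke #ff00ff means score at S522, F2110. After flipping Y the toolpath is (12.413,184.089) → (45.887,184.089) → (45.887,141.987) → (12.413,141.987) → (12.413,184.089), returning to the start.

Shape 3 is a closed polygon drawn with `<path>`. Its stroke #ff00ff means score at S522, F2110. After flipping Y the toolpath is (167.502,120.004) → (208.016,160.621) → (22.638,106.058) → (67.927,60.306) → (38.453,46.582) → (167.502,120.004), returning to the start.

Shape 4 is a rectangle drawn with `<rect>`. Its stroke #ff00ff means score at S522, F2110. After flipping Y the toolpath is (39.537,114.461) → (62.321,114.461) → (62.321,46.401) → (39.537,46.401) → (39.537,114.461), returning to the start.

Shape 5 is a cubic bezier drawn with `<path>`. Its stroke #ff00ff means score at S522, F2110. After flipping Y the toolpath is (12.735,110.352) → (24.378,96.832) → (61.827,65.377) → (92.821,33.026).

Shape 6 is a rectangle drawn with `<rect>`. Its stroke #ff00ff means score at S522, F2110. After flipping Y the toolpath is (106.602,122.401) → (139.444,122.401) → (139.444,69.837) → (106.602,69.837) → (106.602,122.401), returning to the start.

; LightBurn 1.5.06
; GRBL device profile, absolute coords
G21
G90
G00 X217.071 Y61.992
M3 S522
G01 X193.335 Y82.019 F2110
G01 X158.867 Y92.627 F2110
G01 X113.668 Y93.815 F2110
G00 X12.413 Y184.089
M3 S522
G01 X45.887 Y184.089 F2110
G01 X45.887 Y141.987 F2110
G01 X12.413 Y141.987 F2110
G01 X12.413 Y184.089 F2110
G00 X167.502 Y120.004
M3 S522
G01 X208.016 Y160.621 F2110
G01 X22.638 Y106.058 F2110
G01 X67.927 Y60.306 F2110
G01 X38.453 Y46.582 F2110
G01 X167.502 Y120.004 F2110
G00 X39.537 Y114.461
M3 S522
G01 X62.321 Y114.461 F2110
G01 X62.321 Y46.401 F2110
G01 X39.537 Y46.401 F2110
G01 X39.537 Y114.461 F2110
G00 X12.735 Y110.352
M3 S522
G01 X24.378 Y96.832 F2110
G01 X61.827 Y65.377 F2110
G01 X92.821 Y33.026 F2110
G00 X106.602 Y122.401
M3 S522
G01 X139.444 Y122.401 F2110
G01 X139.444 Y69.837 F2110
G01 X106.602 Y69.837 F2110
G01 X106.602 Y122.401 F2110
M5
G00 X0.000 Y0.000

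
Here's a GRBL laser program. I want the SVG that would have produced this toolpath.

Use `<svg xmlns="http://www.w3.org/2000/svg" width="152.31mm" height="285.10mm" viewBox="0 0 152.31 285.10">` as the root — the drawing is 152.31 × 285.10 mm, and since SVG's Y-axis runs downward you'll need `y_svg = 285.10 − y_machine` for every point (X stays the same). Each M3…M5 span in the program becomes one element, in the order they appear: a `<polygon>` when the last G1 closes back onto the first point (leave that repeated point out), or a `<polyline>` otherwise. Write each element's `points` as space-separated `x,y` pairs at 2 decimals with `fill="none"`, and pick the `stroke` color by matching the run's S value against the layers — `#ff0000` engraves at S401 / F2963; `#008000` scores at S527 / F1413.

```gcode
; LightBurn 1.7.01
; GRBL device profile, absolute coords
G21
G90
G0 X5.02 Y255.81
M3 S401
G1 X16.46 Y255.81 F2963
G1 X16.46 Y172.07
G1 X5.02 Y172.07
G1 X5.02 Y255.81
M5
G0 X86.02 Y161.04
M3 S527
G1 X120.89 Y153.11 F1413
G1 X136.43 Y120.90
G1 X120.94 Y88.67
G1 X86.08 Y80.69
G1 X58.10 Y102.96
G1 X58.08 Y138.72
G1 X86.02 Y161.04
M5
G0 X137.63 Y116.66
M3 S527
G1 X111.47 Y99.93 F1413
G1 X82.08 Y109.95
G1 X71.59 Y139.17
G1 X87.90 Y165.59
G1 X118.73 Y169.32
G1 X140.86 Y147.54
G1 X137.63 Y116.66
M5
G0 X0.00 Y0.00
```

Machine Y-up, SVG Y-down with viewBox height 285.10, so y_svg = 285.10 − y_machine; X carries over.

Run 1: the run's S401 means `#ff0000` (engrave). The run returns to its start, so emit a `<polygon>` with points (Y-flipped): 5.02,29.29 16.46,29.29 16.46,113.03 5.02,113.03.

Run 2: power S527 maps to stroke `#008000` (score). The run returns to its start, so emit a `<polygon>` with points (Y-flipped): 86.02,124.06 120.89,131.99 136.43,164.20 120.94,196.43 86.08,204.41 58.10,182.14 58.08,146.38.

Run 3: the run's S527 means `#008000` (score). The run returns to its start, so emit a `<polygon>` with points (Y-flipped): 137.63,168.44 111.47,185.17 82.08,175.15 71.59,145.93 87.90,119.51 118.73,115.78 140.86,137.56.

<svg xmlns="http://www.w3.org/2000/svg" width="152.31mm" height="285.10mm" viewBox="0 0 152.31 285.10">
  <polygon points="5.02,29.29 16.46,29.29 16.46,113.03 5.02,113.03" fill="none" stroke="#ff0000"/>
  <polygon points="86.02,124.06 120.89,131.99 136.43,164.20 120.94,196.43 86.08,204.41 58.10,182.14 58.08,146.38" fill="none" stroke="#008000"/>
  <polygon points="137.63,168.44 111.47,185.17 82.08,175.15 71.59,145.93 87.90,119.51 118.73,115.78 140.86,137.56" fill="none" stroke="#008000"/>
</svg>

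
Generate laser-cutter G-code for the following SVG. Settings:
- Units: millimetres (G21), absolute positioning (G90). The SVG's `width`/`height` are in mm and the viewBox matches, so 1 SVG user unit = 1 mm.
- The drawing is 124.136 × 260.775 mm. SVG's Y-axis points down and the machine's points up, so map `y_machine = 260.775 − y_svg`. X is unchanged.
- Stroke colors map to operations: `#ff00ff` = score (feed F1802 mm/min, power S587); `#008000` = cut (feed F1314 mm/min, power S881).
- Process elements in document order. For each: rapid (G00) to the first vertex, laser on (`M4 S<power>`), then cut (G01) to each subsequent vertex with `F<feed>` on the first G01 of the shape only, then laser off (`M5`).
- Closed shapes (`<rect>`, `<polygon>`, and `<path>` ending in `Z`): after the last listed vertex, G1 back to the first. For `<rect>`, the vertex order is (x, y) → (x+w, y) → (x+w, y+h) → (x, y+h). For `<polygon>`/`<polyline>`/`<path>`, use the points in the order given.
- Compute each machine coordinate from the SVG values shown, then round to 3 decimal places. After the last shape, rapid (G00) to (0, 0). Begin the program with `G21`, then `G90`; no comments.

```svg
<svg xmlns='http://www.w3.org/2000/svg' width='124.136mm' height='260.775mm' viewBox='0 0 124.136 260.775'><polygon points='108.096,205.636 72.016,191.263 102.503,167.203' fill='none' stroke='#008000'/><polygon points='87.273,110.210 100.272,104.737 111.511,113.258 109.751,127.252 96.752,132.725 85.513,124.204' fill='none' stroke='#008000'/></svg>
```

viewBox `0 0 124.136 260.775` with mm width/height → 1 unit = 1 mm. Flip: y_m = 260.775 − y_svg.

**Shape 1** — `<polygon>` regular polygon, stroke `#008000` → cut (S881, F1314). Machine vertices: (108.096,55.139) → (72.016,69.512) → (102.503,93.572) → (108.096,55.139). Closed: final G1 returns to the first vertex.

**Shape 2** — `<polygon>` regular polygon, stroke `#008000` → cut (S881, F1314). Machine vertices: (87.273,150.565) → (100.272,156.038) → (111.511,147.517) → (109.751,133.523) → (96.752,128.050) → (85.513,136.571) → (87.273,150.565). Closed: final G1 returns to the first vertex.

G21
G90
G00 X108.096 Y55.139
M4 S881
G01 X72.016 Y69.512 F1314
G01 X102.503 Y93.572
G01 X108.096 Y55.139
M5
G00 X87.273 Y150.565
M4 S881
G01 X100.272 Y156.038 F1314
G01 X111.511 Y147.517
G01 X109.751 Y133.523
G01 X96.752 Y128.050
G01 X85.513 Y136.571
G01 X87.273 Y150.565
M5
G00 X0.000 Y0.000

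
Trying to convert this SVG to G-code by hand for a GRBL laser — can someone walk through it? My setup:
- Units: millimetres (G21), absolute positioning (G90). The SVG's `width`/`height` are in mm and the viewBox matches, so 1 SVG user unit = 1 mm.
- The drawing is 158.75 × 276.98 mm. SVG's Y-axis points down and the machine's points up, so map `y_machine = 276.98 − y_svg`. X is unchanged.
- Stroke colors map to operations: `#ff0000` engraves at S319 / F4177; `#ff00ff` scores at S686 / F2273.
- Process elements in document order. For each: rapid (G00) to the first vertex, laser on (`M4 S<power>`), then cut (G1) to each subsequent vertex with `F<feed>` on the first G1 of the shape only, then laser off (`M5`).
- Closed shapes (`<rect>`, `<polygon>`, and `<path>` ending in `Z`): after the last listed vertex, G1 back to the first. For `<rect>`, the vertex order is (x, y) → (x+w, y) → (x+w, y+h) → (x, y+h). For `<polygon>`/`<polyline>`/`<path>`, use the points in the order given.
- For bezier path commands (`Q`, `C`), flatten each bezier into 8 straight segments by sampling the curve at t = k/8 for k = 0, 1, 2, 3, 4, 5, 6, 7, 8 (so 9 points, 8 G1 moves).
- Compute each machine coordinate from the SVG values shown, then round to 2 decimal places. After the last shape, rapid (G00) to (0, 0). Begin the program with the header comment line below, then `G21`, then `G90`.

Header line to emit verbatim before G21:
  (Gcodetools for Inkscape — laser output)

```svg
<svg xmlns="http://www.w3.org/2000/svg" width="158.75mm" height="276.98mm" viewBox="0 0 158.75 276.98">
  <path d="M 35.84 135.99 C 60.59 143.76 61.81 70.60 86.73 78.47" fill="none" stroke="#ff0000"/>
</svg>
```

(Gcodetools for Inkscape — laser output)
G21
G90
G00 X35.84 Y140.99
M4 S319
G1 X44.11 Y141.55 F4177
G1 X50.73 Y147.81
G1 X56.25 Y157.85
G1 X61.22 Y169.79
G1 X66.20 Y181.72
G1 X71.75 Y191.75
G1 X78.40 Y197.98
G1 X86.73 Y198.51
M5
G00 X0.00 Y0.00

1 u = 1 mm; y_m = 276.98 − y.

[1] `<path>` cubic bezier, #ff0000→engrave S319 F4177: (35.84,140.99) → (44.11,141.55) → (50.73,147.81) → (56.25,157.85) → (61.22,169.79) → (66.20,181.72) → (71.75,191.75) → (78.40,197.98) → (86.73,198.51)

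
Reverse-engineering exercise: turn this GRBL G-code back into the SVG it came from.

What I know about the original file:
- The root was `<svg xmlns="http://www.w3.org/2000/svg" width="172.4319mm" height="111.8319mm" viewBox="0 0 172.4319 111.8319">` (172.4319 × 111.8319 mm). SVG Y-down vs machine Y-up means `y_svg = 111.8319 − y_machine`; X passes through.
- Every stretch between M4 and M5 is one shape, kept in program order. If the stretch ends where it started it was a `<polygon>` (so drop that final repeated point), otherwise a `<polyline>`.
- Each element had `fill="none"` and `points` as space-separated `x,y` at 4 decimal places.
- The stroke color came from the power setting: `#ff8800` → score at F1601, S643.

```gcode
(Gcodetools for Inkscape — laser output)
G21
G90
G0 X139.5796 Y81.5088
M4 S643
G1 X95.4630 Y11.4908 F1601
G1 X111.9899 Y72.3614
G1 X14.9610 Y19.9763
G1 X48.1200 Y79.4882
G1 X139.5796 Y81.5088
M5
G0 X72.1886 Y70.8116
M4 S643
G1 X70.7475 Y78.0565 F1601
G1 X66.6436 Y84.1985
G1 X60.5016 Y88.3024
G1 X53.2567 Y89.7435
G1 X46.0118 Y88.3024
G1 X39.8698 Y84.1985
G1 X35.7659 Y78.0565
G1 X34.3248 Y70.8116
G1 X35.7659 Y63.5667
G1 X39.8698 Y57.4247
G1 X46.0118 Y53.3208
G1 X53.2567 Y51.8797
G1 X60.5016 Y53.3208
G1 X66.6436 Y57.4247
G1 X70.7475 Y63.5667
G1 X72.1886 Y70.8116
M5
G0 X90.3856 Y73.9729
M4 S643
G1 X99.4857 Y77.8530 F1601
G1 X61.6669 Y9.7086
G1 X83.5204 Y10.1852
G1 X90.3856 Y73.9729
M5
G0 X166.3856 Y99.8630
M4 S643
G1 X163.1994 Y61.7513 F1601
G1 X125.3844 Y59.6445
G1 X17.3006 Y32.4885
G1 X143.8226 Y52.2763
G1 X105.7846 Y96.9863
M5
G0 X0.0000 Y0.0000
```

y_svg = 111.8319 − y_m. Every run uses S643, so all elements get stroke `#ff8800` (score).

[1] closed run; points: 139.5796,30.3231 95.4630,100.3411 111.9899,39.4705 14.9610,91.8556 48.1200,32.3437

[2] closed run; points: 72.1886,41.0203 70.7475,33.7754 66.6436,27.6334 60.5016,23.5295 53.2567,22.0884 46.0118,23.5295 39.8698,27.6334 35.7659,33.7754 34.3248,41.0203 35.7659,48.2652 39.8698,54.4072 46.0118,58.5111 53.2567,59.9522 60.5016,58.5111 66.6436,54.4072 70.7475,48.2652

[3] closed run; points: 90.3856,37.8590 99.4857,33.9789 61.6669,102.1233 83.5204,101.6467

[4] open run; points: 166.3856,11.9689 163.1994,50.0806 125.3844,52.1874 17.3006,79.3434 143.8226,59.5556 105.7846,14.8456

<svg xmlns="http://www.w3.org/2000/svg" width="172.4319mm" height="111.8319mm" viewBox="0 0 172.4319 111.8319">
  <polygon points="139.5796,30.3231 95.4630,100.3411 111.9899,39.4705 14.9610,91.8556 48.1200,32.3437" fill="none" stroke="#ff8800"/>
  <polygon points="72.1886,41.0203 70.7475,33.7754 66.6436,27.6334 60.5016,23.5295 53.2567,22.0884 46.0118,23.5295 39.8698,27.6334 35.7659,33.7754 34.3248,41.0203 35.7659,48.2652 39.8698,54.4072 46.0118,58.5111 53.2567,59.9522 60.5016,58.5111 66.6436,54.4072 70.7475,48.2652" fill="none" stroke="#ff8800"/>
  <polygon points="90.3856,37.8590 99.4857,33.9789 61.6669,102.1233 83.5204,101.6467" fill="none" stroke="#ff8800"/>
  <polyline points="166.3856,11.9689 163.1994,50.0806 125.3844,52.1874 17.3006,79.3434 143.8226,59.5556 105.7846,14.8456" fill="none" stroke="#ff8800"/>
</svg>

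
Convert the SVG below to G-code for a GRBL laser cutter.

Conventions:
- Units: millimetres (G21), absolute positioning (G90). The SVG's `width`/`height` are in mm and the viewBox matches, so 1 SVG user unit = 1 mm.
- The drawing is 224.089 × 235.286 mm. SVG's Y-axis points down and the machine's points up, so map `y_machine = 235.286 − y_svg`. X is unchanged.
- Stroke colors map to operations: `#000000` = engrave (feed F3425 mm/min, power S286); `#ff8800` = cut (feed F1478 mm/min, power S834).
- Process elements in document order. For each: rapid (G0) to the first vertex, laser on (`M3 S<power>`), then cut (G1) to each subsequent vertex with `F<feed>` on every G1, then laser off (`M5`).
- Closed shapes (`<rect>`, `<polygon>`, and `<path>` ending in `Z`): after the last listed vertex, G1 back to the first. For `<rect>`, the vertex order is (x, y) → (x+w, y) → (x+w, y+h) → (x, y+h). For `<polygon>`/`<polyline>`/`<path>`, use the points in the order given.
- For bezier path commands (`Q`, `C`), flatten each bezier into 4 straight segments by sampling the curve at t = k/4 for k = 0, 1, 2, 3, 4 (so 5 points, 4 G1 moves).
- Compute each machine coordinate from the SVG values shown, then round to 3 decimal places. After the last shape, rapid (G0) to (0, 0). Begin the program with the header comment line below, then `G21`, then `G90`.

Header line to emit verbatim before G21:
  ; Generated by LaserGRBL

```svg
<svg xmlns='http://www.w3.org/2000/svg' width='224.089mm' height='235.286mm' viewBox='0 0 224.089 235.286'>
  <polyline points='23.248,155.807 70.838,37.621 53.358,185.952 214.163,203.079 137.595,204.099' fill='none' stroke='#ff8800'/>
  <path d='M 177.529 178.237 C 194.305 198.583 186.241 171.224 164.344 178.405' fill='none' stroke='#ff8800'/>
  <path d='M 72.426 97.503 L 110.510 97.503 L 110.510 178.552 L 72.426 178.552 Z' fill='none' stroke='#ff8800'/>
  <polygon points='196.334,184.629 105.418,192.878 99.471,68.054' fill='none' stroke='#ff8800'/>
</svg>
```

; Generated by LaserGRBL
G21
G90
G0 X23.248 Y79.479
M3 S834
G1 X70.838 Y197.665 F1478
G1 X53.358 Y49.334 F1478
G1 X214.163 Y32.207 F1478
G1 X137.595 Y31.187 F1478
M5
G0 X177.529 Y57.049
M3 S834
G1 X185.625 Y49.449 F1478
G1 X185.439 Y52.028 F1478
G1 X178.001 Y57.076 F1478
G1 X164.344 Y56.881 F1478
M5
G0 X72.426 Y137.783
M3 S834
G1 X110.510 Y137.783 F1478
G1 X110.510 Y56.734 F1478
G1 X72.426 Y56.734 F1478
G1 X72.426 Y137.783 F1478
M5
G0 X196.334 Y50.657
M3 S834
G1 X105.418 Y42.408 F1478
G1 X99.471 Y167.232 F1478
G1 X196.334 Y50.657 F1478
M5
G0 X0.000 Y0.000

viewBox `0 0 224.089 235.286` with mm width/height → 1 unit = 1 mm. Flip: y_m = 235.286 − y_svg.

**Shape 1** — `<polyline>` open polyline, stroke `#ff8800` → cut (S834, F1478). Machine vertices: (23.248,79.479) → (70.838,197.665) → (53.358,49.334) → (214.163,32.207) → (137.595,31.187). Open path.

**Shape 2** — `<path>` cubic bezier, stroke `#ff8800` → cut (S834, F1478). Control points (SVG): P0=(177.529,178.237), P1=(194.305,198.583), P2=(186.241,171.224), P3=(164.344,178.405); sampled at t=k/4. Machine vertices: (177.529,57.049) → (185.625,49.449) → (185.439,52.028) → (178.001,57.076) → (164.344,56.881). Open path.

**Shape 3** — `<path>` rectangle, stroke `#ff8800` → cut (S834, F1478). Machine vertices: (72.426,137.783) → (110.510,137.783) → (110.510,56.734) → (72.426,56.734) → (72.426,137.783). Closed: final G1 returns to the first vertex.

**Shape 4** — `<polygon>` closed polygon, stroke `#ff8800` → cut (S834, F1478). Machine vertices: (196.334,50.657) → (105.418,42.408) → (99.471,167.232) → (196.334,50.657). Closed: final G1 returns to the first vertex.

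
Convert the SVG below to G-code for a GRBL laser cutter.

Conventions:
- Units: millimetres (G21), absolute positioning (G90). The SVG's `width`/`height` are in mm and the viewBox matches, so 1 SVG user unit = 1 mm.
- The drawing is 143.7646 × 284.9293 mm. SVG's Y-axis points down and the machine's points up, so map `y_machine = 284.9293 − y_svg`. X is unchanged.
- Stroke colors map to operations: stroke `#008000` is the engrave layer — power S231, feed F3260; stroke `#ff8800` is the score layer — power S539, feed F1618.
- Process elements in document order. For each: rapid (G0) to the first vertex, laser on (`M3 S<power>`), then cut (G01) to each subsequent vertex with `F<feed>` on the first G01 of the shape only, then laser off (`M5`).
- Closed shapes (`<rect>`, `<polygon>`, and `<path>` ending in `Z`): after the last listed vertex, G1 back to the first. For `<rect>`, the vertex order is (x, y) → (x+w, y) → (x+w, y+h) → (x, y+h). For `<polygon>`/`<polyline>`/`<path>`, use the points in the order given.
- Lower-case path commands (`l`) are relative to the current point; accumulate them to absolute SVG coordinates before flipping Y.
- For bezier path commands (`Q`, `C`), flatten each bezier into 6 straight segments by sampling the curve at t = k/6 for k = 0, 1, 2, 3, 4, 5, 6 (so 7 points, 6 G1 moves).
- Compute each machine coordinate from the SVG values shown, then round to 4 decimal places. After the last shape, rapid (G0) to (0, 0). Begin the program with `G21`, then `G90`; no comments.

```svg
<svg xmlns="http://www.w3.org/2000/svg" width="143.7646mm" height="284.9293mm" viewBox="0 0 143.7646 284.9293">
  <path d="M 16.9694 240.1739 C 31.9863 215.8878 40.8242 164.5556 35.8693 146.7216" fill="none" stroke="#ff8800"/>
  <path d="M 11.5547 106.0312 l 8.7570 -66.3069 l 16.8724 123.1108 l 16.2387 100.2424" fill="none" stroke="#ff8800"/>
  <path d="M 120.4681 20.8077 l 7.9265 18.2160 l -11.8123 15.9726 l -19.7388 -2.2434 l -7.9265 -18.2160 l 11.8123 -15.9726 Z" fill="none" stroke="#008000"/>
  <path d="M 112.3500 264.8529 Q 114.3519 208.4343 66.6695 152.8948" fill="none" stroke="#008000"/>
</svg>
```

1 u = 1 mm; y_m = 284.9293 − y.

[1] `<path>` cubic bezier, #ff8800→score S539 F1618: (16.9694,44.7554) → (23.9277,58.8720) → (29.6446,75.8145) → (33.9088,93.9011) → (36.5086,111.4500) → (37.2326,126.7795) → (35.8693,138.2077)

[2] `<path>` open polyline, #ff8800→score S539 F1618: (11.5547,178.8981) → (20.3117,245.2050) → (37.1841,122.0942) → (53.4228,21.8518)

[3] `<path>` regular polygon, #008000→engrave S231 F3260: (120.4681,264.1216) → (128.3946,245.9056) → (116.5823,229.9330) → (96.8435,232.1764) → (88.9170,250.3924) → (100.7293,266.3650) → (120.4681,264.1216) (closed)

[4] `<path>` quadratic bezier, #008000→engrave S231 F3260: (112.3500,20.0764) → (111.6372,38.8582) → (108.1641,57.5911) → (101.9308,76.2752) → (92.9373,94.9105) → (81.1835,113.4969) → (66.6695,132.0345)

G21
G90
G0 X16.9694 Y44.7554
M3 S539
G01 X23.9277 Y58.8720 F1618
G01 X29.6446 Y75.8145
G01 X33.9088 Y93.9011
G01 X36.5086 Y111.4500
G01 X37.2326 Y126.7795
G01 X35.8693 Y138.2077
M5
G0 X11.5547 Y178.8981
M3 S539
G01 X20.3117 Y245.2050 F1618
G01 X37.1841 Y122.0942
G01 X53.4228 Y21.8518
M5
G0 X120.4681 Y264.1216
M3 S231
G01 X128.3946 Y245.9056 F3260
G01 X116.5823 Y229.9330
G01 X96.8435 Y232.1764
G01 X88.9170 Y250.3924
G01 X100.7293 Y266.3650
G01 X120.4681 Y264.1216
M5
G0 X112.3500 Y20.0764
M3 S231
G01 X111.6372 Y38.8582 F3260
G01 X108.1641 Y57.5911
G01 X101.9308 Y76.2752
G01 X92.9373 Y94.9105
G01 X81.1835 Y113.4969
G01 X66.6695 Y132.0345
M5
G0 X0.0000 Y0.0000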